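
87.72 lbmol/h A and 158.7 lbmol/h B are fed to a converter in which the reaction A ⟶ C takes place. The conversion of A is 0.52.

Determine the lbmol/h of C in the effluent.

45.6 lbmol/h

A reacted = 0.52 × 87.72 = 45.61 lbmol/h; ν_A = −1, so ξ = 45.61/1 = 45.61 lbmol/h.
Outlet amounts (n = n₀ + ν ξ):
  A: 87.72 − 1(45.61) = 42.11
  C: 0 + 1(45.61) = 45.61
  B: 158.7 (inert)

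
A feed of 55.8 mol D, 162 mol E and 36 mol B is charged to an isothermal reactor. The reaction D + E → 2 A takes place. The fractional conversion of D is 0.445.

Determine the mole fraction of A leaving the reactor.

0.196

D reacted = 0.445 × 55.8 = 24.83 mol; ν_D = −1, so ξ = 24.83/1 = 24.83 mol.
Outlet amounts (n = n₀ + ν ξ):
  D: 55.8 − 1(24.83) = 30.97
  E: 162 − 1(24.83) = 137.2
  A: 0 + 2(24.83) = 49.66
  B: 36 (inert)
Total out = 253.8 mol; y_A = 49.66 / 253.8 = 0.1957.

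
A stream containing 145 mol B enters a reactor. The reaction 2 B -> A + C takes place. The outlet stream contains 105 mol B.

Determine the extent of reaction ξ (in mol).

For B: n = n₀ − 2ξ → 105 = 145 − 2ξ, giving ξ = 20 mol.
Outlet amounts (n = n₀ + ν ξ):
  B: 145 − 2(20) = 105
  A: 0 + 1(20) = 20
  C: 0 + 1(20) = 20

ξ = 20 mol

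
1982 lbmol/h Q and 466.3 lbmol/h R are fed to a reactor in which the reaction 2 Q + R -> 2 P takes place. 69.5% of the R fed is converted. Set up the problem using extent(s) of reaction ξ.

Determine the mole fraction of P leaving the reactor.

R reacted = 0.695 × 466.3 = 324.1 lbmol/h; ν_R = −1, so ξ = 324.1/1 = 324.1 lbmol/h.
Outlet amounts (n = n₀ + ν ξ):
  Q: 1982 − 2(324.1) = 1334
  R: 466.3 − 1(324.1) = 142.2
  P: 0 + 2(324.1) = 648.2
Total out = 2124 lbmol/h; y_P = 648.2 / 2124 = 0.3051.

0.305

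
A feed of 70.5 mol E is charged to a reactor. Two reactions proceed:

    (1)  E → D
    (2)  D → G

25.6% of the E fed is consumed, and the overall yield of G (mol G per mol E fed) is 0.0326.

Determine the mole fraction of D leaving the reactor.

0.223

Conversion of E: E consumed = 1ξ₁ = 0.256 × 70.5 → ξ₁ = 18.05 mol.
Yield of G: 1ξ₂ / 70.5 = 0.0326 → ξ₂ = 2.298 mol.
Outlet amounts (n = n₀ + Σ ν·ξ):
  E: 70.5 − 1(18.05) = 52.45
  D: 0 + 1(18.05) − 1(2.298) = 15.75
  G: 0 + 1(2.298) = 2.298
Total out = 70.5 mol; y_D = 15.75 / 70.5 = 0.2234.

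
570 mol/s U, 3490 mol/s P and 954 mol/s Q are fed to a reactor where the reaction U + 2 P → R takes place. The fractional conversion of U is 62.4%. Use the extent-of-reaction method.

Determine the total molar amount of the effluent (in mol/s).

U reacted = 0.624 × 570 = 355.7 mol/s; ν_U = −1, so ξ = 355.7/1 = 355.7 mol/s.
Outlet amounts (n = n₀ + ν ξ):
  U: 570 − 1(355.7) = 214.3
  P: 3490 − 2(355.7) = 2779
  R: 0 + 1(355.7) = 355.7
  Q: 954 (inert)
Total out = 214.3 + 2779 + 355.7 + 954 = 4303 mol/s.

4300 mol/s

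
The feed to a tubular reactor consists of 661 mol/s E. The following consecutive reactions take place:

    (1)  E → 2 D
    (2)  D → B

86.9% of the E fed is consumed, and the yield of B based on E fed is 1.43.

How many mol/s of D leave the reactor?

204 mol/s

Conversion of E: E consumed = 1ξ₁ = 0.869 × 661 → ξ₁ = 574.4 mol/s.
Yield of B: 1ξ₂ / 661 = 1.43 → ξ₂ = 945.2 mol/s.
Outlet amounts (n = n₀ + Σ ν·ξ):
  E: 661 − 1(574.4) = 86.59
  D: 0 + 2(574.4) − 1(945.2) = 203.6
  B: 0 + 1(945.2) = 945.2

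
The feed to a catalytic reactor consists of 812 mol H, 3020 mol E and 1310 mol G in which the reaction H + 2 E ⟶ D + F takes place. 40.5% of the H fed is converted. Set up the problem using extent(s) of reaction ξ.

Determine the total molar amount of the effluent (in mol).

H reacted = 0.405 × 812 = 328.9 mol; ν_H = −1, so ξ = 328.9/1 = 328.9 mol.
Outlet amounts (n = n₀ + ν ξ):
  H: 812 − 1(328.9) = 483.1
  E: 3020 − 2(328.9) = 2362
  D: 0 + 1(328.9) = 328.9
  F: 0 + 1(328.9) = 328.9
  G: 1310 (inert)
Total out = 483.1 + 2362 + 328.9 + 328.9 + 1310 = 4813 mol.

4810 mol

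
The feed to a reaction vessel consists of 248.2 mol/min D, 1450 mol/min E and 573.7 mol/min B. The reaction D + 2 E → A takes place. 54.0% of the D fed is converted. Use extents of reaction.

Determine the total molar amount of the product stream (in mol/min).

D reacted = 0.54 × 248.2 = 134 mol/min; ν_D = −1, so ξ = 134/1 = 134 mol/min.
Outlet amounts (n = n₀ + ν ξ):
  D: 248.2 − 1(134) = 114.2
  E: 1450 − 2(134) = 1182
  A: 0 + 1(134) = 134
  B: 573.7 (inert)
Total out = 114.2 + 1182 + 134 + 573.7 = 2004 mol/min.

2000 mol/min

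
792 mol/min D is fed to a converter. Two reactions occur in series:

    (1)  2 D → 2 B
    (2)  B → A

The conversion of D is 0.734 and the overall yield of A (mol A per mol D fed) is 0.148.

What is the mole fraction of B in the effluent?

Conversion of D: D consumed = 2ξ₁ = 0.734 × 792 → ξ₁ = 290.7 mol/min.
Yield of A: 1ξ₂ / 792 = 0.148 → ξ₂ = 117.2 mol/min.
Outlet amounts (n = n₀ + Σ ν·ξ):
  D: 792 − 2(290.7) = 210.7
  B: 0 + 2(290.7) − 1(117.2) = 464.1
  A: 0 + 1(117.2) = 117.2
Total out = 792 mol/min; y_B = 464.1 / 792 = 0.586.

0.586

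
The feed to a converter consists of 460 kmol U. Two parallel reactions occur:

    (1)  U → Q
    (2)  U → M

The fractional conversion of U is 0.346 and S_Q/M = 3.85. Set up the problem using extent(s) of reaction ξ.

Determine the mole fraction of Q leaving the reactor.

0.275

Conversion of U: U consumed = 0.346 × 460 = 159.2 kmol = 1ξ₁ + 1ξ₂.
Selectivity: 1ξ₁ / (1ξ₂) = 3.85 → ξ₁ = 3.85 ξ₂.
Substitute: (1·3.85 + 1) ξ₂ = 159.2 → ξ₂ = 32.82 kmol, ξ₁ = 126.3 kmol.
Outlet amounts (n = n₀ + Σ ν·ξ):
  U: 460 − 1(126.3) − 1(32.82) = 300.8
  Q: 0 + 1(126.3) = 126.3
  M: 0 + 1(32.82) = 32.82
Total out = 460 kmol; y_Q = 126.3 / 460 = 0.2747.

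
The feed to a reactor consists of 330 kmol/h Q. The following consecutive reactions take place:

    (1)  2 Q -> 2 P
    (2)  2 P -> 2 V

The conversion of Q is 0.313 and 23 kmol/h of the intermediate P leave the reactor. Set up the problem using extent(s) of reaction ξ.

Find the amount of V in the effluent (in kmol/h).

Conversion of Q: Q consumed = 2ξ₁ = 0.313 × 330 → ξ₁ = 51.65 kmol/h.
P balance: n_P = 0 + 2ξ₁ − 2ξ₂ = 23 → ξ₂ = (2·51.65 − 23)/2 = 40.15 kmol/h.
Outlet amounts (n = n₀ + Σ ν·ξ):
  Q: 330 − 2(51.65) = 226.7
  P: 0 + 2(51.65) − 2(40.15) = 23
  V: 0 + 2(40.15) = 80.29

80.3 kmol/h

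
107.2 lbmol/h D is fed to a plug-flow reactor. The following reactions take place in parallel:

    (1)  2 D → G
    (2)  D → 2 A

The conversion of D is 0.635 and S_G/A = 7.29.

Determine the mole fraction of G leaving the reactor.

0.43

Conversion of D: D consumed = 0.635 × 107.2 = 68.07 lbmol/h = 2ξ₁ + 1ξ₂.
Selectivity: 1ξ₁ / (2ξ₂) = 7.29 → ξ₁ = 14.58 ξ₂.
Substitute: (2·14.58 + 1) ξ₂ = 68.07 → ξ₂ = 2.257 lbmol/h, ξ₁ = 32.91 lbmol/h.
Outlet amounts (n = n₀ + Σ ν·ξ):
  D: 107.2 − 2(32.91) − 1(2.257) = 39.13
  G: 0 + 1(32.91) = 32.91
  A: 0 + 2(2.257) = 4.514
Total out = 76.55 lbmol/h; y_G = 32.91 / 76.55 = 0.4299.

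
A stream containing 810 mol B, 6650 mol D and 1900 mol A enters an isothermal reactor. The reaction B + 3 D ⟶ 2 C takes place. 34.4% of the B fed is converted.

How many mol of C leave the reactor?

557 mol

B reacted = 0.344 × 810 = 278.6 mol; ν_B = −1, so ξ = 278.6/1 = 278.6 mol.
Outlet amounts (n = n₀ + ν ξ):
  B: 810 − 1(278.6) = 531.4
  D: 6650 − 3(278.6) = 5814
  C: 0 + 2(278.6) = 557.3
  A: 1900 (inert)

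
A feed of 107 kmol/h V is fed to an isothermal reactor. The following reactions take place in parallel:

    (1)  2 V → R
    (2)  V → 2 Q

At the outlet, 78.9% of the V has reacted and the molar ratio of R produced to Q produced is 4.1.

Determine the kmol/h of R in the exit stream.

Conversion of V: V consumed = 0.789 × 107 = 84.42 kmol/h = 2ξ₁ + 1ξ₂.
Selectivity: 1ξ₁ / (2ξ₂) = 4.1 → ξ₁ = 8.2 ξ₂.
Substitute: (2·8.2 + 1) ξ₂ = 84.42 → ξ₂ = 4.852 kmol/h, ξ₁ = 39.79 kmol/h.
Outlet amounts (n = n₀ + Σ ν·ξ):
  V: 107 − 2(39.79) − 1(4.852) = 22.58
  R: 0 + 1(39.79) = 39.79
  Q: 0 + 2(4.852) = 9.704

39.8 kmol/h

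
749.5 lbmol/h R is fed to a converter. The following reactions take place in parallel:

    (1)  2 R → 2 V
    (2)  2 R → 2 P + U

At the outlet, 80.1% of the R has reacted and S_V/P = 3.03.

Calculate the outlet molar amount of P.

Conversion of R: R consumed = 0.801 × 749.5 = 600.3 lbmol/h = 2ξ₁ + 2ξ₂.
Selectivity: 2ξ₁ / (2ξ₂) = 3.03 → ξ₁ = 3.03 ξ₂.
Substitute: (2·3.03 + 2) ξ₂ = 600.3 → ξ₂ = 74.49 lbmol/h, ξ₁ = 225.7 lbmol/h.
Outlet amounts (n = n₀ + Σ ν·ξ):
  R: 749.5 − 2(225.7) − 2(74.49) = 149.2
  V: 0 + 2(225.7) = 451.4
  P: 0 + 2(74.49) = 149
  U: 0 + 1(74.49) = 74.49

149 lbmol/h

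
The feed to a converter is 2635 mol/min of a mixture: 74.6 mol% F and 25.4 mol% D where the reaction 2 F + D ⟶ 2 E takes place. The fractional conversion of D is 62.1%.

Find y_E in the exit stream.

D reacted = 0.621 × 669.3 = 415.6 mol/min; ν_D = −1, so ξ = 415.6/1 = 415.6 mol/min.
Outlet amounts (n = n₀ + ν ξ):
  F: 1966 − 2(415.6) = 1134
  D: 669.3 − 1(415.6) = 253.7
  E: 0 + 2(415.6) = 831.3
Total out = 2219 mol/min; y_E = 831.3 / 2219 = 0.3745.

0.375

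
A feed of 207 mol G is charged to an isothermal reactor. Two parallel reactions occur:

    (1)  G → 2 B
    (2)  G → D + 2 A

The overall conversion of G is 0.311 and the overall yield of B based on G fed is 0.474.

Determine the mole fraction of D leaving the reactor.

0.0534

Yield of B: 2ξ₁ / 207 = 0.474 → ξ₁ = 49.06 mol.
Conversion of G: 1ξ₁ + 1ξ₂ = 0.311 × 207 = 64.38 → ξ₂ = 15.32 mol.
Outlet amounts (n = n₀ + Σ ν·ξ):
  G: 207 − 1(49.06) − 1(15.32) = 142.6
  B: 0 + 2(49.06) = 98.12
  D: 0 + 1(15.32) = 15.32
  A: 0 + 2(15.32) = 30.64
Total out = 286.7 mol; y_D = 15.32 / 286.7 = 0.05343.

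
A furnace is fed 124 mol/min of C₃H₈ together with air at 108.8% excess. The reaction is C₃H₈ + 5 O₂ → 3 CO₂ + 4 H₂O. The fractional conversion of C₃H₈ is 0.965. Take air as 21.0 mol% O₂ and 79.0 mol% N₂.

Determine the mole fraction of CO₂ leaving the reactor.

Stoichiometric O₂ = 5 × 124 = 620 mol/min; O₂ fed = 620 × 2.088 = 1295 mol/min.
N₂ fed = 1295 × 79/21 = 4870 mol/min.
Fuel reacted = 0.965 × 124 → ξ = 119.7 mol/min.
Outlet (n = n₀ + ν ξ):
  C₃H₈: 124 − 1(119.7) = 4.34
  O₂: 1295 − 5(119.7) = 696.3
  N₂: 4870 (inert)
  CO₂: 0 + 3(119.7) = 359
  H₂O: 0 + 4(119.7) = 478.6
Total out = 6408 mol/min; y_CO₂ = 359 / 6408 = 0.05602.

0.056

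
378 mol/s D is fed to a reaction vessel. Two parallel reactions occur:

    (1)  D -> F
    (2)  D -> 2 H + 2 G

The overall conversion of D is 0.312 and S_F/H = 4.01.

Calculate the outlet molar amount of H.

26.1 mol/s

Conversion of D: D consumed = 0.312 × 378 = 117.9 mol/s = 1ξ₁ + 1ξ₂.
Selectivity: 1ξ₁ / (2ξ₂) = 4.01 → ξ₁ = 8.02 ξ₂.
Substitute: (1·8.02 + 1) ξ₂ = 117.9 → ξ₂ = 13.07 mol/s, ξ₁ = 104.9 mol/s.
Outlet amounts (n = n₀ + Σ ν·ξ):
  D: 378 − 1(104.9) − 1(13.07) = 260.1
  F: 0 + 1(104.9) = 104.9
  H: 0 + 2(13.07) = 26.15
  G: 0 + 2(13.07) = 26.15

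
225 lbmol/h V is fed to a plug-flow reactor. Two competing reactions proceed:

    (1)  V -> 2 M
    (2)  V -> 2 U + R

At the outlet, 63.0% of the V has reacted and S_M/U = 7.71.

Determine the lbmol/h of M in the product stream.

251 lbmol/h

Conversion of V: V consumed = 0.63 × 225 = 141.8 lbmol/h = 1ξ₁ + 1ξ₂.
Selectivity: 2ξ₁ / (2ξ₂) = 7.71 → ξ₁ = 7.71 ξ₂.
Substitute: (1·7.71 + 1) ξ₂ = 141.8 → ξ₂ = 16.27 lbmol/h, ξ₁ = 125.5 lbmol/h.
Outlet amounts (n = n₀ + Σ ν·ξ):
  V: 225 − 1(125.5) − 1(16.27) = 83.25
  M: 0 + 2(125.5) = 251
  U: 0 + 2(16.27) = 32.55
  R: 0 + 1(16.27) = 16.27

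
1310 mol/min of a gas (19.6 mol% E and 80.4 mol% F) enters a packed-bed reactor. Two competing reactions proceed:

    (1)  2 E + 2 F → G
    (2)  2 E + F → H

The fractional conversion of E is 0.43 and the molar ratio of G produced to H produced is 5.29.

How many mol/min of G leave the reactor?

46.4 mol/min

Conversion of E: E consumed = 0.43 × 256.8 = 110.4 mol/min = 2ξ₁ + 2ξ₂.
Selectivity: 1ξ₁ / (1ξ₂) = 5.29 → ξ₁ = 5.29 ξ₂.
Substitute: (2·5.29 + 2) ξ₂ = 110.4 → ξ₂ = 8.776 mol/min, ξ₁ = 46.43 mol/min.
Outlet amounts (n = n₀ + Σ ν·ξ):
  E: 256.8 − 2(46.43) − 2(8.776) = 146.4
  F: 1053 − 2(46.43) − 1(8.776) = 951.6
  G: 0 + 1(46.43) = 46.43
  H: 0 + 1(8.776) = 8.776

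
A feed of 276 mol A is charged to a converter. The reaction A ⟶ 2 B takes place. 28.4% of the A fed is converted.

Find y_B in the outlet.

0.442

A reacted = 0.284 × 276 = 78.38 mol; ν_A = −1, so ξ = 78.38/1 = 78.38 mol.
Outlet amounts (n = n₀ + ν ξ):
  A: 276 − 1(78.38) = 197.6
  B: 0 + 2(78.38) = 156.8
Total out = 354.4 mol; y_B = 156.8 / 354.4 = 0.4424.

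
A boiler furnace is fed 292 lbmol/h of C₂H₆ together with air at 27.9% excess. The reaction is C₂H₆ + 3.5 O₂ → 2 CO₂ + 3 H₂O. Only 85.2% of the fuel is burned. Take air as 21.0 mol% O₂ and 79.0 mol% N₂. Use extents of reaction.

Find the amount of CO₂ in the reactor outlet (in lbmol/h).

Stoichiometric O₂ = 3.5 × 292 = 1022 lbmol/h; O₂ fed = 1022 × 1.279 = 1307 lbmol/h.
N₂ fed = 1307 × 79/21 = 4917 lbmol/h.
Fuel reacted = 0.852 × 292 → ξ = 248.8 lbmol/h.
Outlet (n = n₀ + ν ξ):
  C₂H₆: 292 − 1(248.8) = 43.22
  O₂: 1307 − 3.5(248.8) = 436.4
  N₂: 4917 (inert)
  CO₂: 0 + 2(248.8) = 497.6
  H₂O: 0 + 3(248.8) = 746.4

498 lbmol/h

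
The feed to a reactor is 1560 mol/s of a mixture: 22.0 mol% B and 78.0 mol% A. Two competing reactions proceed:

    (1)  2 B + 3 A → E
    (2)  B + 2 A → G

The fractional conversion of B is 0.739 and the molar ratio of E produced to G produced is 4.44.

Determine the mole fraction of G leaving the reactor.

Conversion of B: B consumed = 0.739 × 343.2 = 253.6 mol/s = 2ξ₁ + 1ξ₂.
Selectivity: 1ξ₁ / (1ξ₂) = 4.44 → ξ₁ = 4.44 ξ₂.
Substitute: (2·4.44 + 1) ξ₂ = 253.6 → ξ₂ = 25.67 mol/s, ξ₁ = 114 mol/s.
Outlet amounts (n = n₀ + Σ ν·ξ):
  B: 343.2 − 2(114) − 1(25.67) = 89.58
  A: 1217 − 3(114) − 2(25.67) = 823.5
  E: 0 + 1(114) = 114
  G: 0 + 1(25.67) = 25.67
Total out = 1053 mol/s; y_G = 25.67 / 1053 = 0.02438.

0.0244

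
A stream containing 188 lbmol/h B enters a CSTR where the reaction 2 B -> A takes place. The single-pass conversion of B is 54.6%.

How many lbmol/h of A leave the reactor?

51.3 lbmol/h

B reacted = 0.546 × 188 = 102.6 lbmol/h; ν_B = −2, so ξ = 102.6/2 = 51.32 lbmol/h.
Outlet amounts (n = n₀ + ν ξ):
  B: 188 − 2(51.32) = 85.35
  A: 0 + 1(51.32) = 51.32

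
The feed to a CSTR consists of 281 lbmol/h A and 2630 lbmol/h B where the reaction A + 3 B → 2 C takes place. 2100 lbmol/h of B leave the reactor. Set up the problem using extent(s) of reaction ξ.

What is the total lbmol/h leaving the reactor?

For B: n = n₀ − 3ξ → 2100 = 2630 − 3ξ, giving ξ = 176.7 lbmol/h.
Outlet amounts (n = n₀ + ν ξ):
  A: 281 − 1(176.7) = 104.3
  B: 2630 − 3(176.7) = 2100
  C: 0 + 2(176.7) = 353.3
Total out = 104.3 + 2100 + 353.3 = 2558 lbmol/h.

2560 lbmol/h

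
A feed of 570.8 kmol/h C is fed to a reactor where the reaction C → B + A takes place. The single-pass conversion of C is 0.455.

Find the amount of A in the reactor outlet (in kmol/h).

260 kmol/h

C reacted = 0.455 × 570.8 = 259.7 kmol/h; ν_C = −1, so ξ = 259.7/1 = 259.7 kmol/h.
Outlet amounts (n = n₀ + ν ξ):
  C: 570.8 − 1(259.7) = 311.1
  B: 0 + 1(259.7) = 259.7
  A: 0 + 1(259.7) = 259.7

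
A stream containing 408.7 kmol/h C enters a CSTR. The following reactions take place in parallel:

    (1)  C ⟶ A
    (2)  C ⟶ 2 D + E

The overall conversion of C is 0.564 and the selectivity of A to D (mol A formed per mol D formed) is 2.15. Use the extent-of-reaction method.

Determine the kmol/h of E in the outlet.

43.5 kmol/h

Conversion of C: C consumed = 0.564 × 408.7 = 230.5 kmol/h = 1ξ₁ + 1ξ₂.
Selectivity: 1ξ₁ / (2ξ₂) = 2.15 → ξ₁ = 4.3 ξ₂.
Substitute: (1·4.3 + 1) ξ₂ = 230.5 → ξ₂ = 43.49 kmol/h, ξ₁ = 187 kmol/h.
Outlet amounts (n = n₀ + Σ ν·ξ):
  C: 408.7 − 1(187) − 1(43.49) = 178.2
  A: 0 + 1(187) = 187
  D: 0 + 2(43.49) = 86.98
  E: 0 + 1(43.49) = 43.49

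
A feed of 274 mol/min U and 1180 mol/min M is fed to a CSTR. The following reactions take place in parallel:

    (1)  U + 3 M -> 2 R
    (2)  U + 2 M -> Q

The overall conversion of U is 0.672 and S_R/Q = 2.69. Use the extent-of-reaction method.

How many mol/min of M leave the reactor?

Conversion of U: U consumed = 0.672 × 274 = 184.1 mol/min = 1ξ₁ + 1ξ₂.
Selectivity: 2ξ₁ / (1ξ₂) = 2.69 → ξ₁ = 1.345 ξ₂.
Substitute: (1·1.345 + 1) ξ₂ = 184.1 → ξ₂ = 78.52 mol/min, ξ₁ = 105.6 mol/min.
Outlet amounts (n = n₀ + Σ ν·ξ):
  U: 274 − 1(105.6) − 1(78.52) = 89.87
  M: 1180 − 3(105.6) − 2(78.52) = 706.1
  R: 0 + 2(105.6) = 211.2
  Q: 0 + 1(78.52) = 78.52

706 mol/min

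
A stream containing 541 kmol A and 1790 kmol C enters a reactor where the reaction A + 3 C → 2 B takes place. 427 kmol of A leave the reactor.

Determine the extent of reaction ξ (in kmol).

ξ = 114 kmol

For A: n = n₀ − 1ξ → 427 = 541 − 1ξ, giving ξ = 114 kmol.
Outlet amounts (n = n₀ + ν ξ):
  A: 541 − 1(114) = 427
  C: 1790 − 3(114) = 1448
  B: 0 + 2(114) = 228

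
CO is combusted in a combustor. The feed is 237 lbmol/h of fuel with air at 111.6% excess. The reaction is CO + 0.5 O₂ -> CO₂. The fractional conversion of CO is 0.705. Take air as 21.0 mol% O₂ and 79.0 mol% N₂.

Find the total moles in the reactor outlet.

Stoichiometric O₂ = 0.5 × 237 = 118.5 lbmol/h; O₂ fed = 118.5 × 2.116 = 250.7 lbmol/h.
N₂ fed = 250.7 × 79/21 = 943.3 lbmol/h.
Fuel reacted = 0.705 × 237 → ξ = 167.1 lbmol/h.
Outlet (n = n₀ + ν ξ):
  CO: 237 − 1(167.1) = 69.92
  O₂: 250.7 − 0.5(167.1) = 167.2
  N₂: 943.3 (inert)
  CO₂: 0 + 1(167.1) = 167.1
Total out = 69.92 + 167.2 + 943.3 + 167.1 = 1347 lbmol/h.

1350 lbmol/h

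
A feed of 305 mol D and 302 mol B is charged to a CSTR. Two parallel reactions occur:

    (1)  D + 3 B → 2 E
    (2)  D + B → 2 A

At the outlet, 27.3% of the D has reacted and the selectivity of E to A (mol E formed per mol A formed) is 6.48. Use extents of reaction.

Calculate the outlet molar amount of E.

Conversion of D: D consumed = 0.273 × 305 = 83.27 mol = 1ξ₁ + 1ξ₂.
Selectivity: 2ξ₁ / (2ξ₂) = 6.48 → ξ₁ = 6.48 ξ₂.
Substitute: (1·6.48 + 1) ξ₂ = 83.27 → ξ₂ = 11.13 mol, ξ₁ = 72.13 mol.
Outlet amounts (n = n₀ + Σ ν·ξ):
  D: 305 − 1(72.13) − 1(11.13) = 221.7
  B: 302 − 3(72.13) − 1(11.13) = 74.47
  E: 0 + 2(72.13) = 144.3
  A: 0 + 2(11.13) = 22.26

144 mol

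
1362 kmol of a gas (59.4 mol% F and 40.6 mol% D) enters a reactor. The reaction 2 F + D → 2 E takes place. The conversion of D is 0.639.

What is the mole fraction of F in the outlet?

D reacted = 0.639 × 553 = 353.3 kmol; ν_D = −1, so ξ = 353.3/1 = 353.3 kmol.
Outlet amounts (n = n₀ + ν ξ):
  F: 809 − 2(353.3) = 102.3
  D: 553 − 1(353.3) = 199.6
  E: 0 + 2(353.3) = 706.7
Total out = 1009 kmol; y_F = 102.3 / 1009 = 0.1015.

0.101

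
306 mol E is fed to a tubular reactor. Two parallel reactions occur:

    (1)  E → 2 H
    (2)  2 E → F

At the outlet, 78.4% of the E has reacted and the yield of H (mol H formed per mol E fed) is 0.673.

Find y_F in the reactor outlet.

Yield of H: 2ξ₁ / 306 = 0.673 → ξ₁ = 103 mol.
Conversion of E: 1ξ₁ + 2ξ₂ = 0.784 × 306 = 239.9 → ξ₂ = 68.47 mol.
Outlet amounts (n = n₀ + Σ ν·ξ):
  E: 306 − 1(103) − 2(68.47) = 66.1
  H: 0 + 2(103) = 205.9
  F: 0 + 1(68.47) = 68.47
Total out = 340.5 mol; y_F = 68.47 / 340.5 = 0.2011.

0.201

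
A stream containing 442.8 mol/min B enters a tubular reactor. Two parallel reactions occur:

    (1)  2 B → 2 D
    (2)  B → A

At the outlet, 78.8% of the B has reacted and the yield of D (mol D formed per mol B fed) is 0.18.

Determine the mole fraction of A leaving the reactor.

0.608

Yield of D: 2ξ₁ / 442.8 = 0.18 → ξ₁ = 39.85 mol/min.
Conversion of B: 2ξ₁ + 1ξ₂ = 0.788 × 442.8 = 348.9 → ξ₂ = 269.2 mol/min.
Outlet amounts (n = n₀ + Σ ν·ξ):
  B: 442.8 − 2(39.85) − 1(269.2) = 93.87
  D: 0 + 2(39.85) = 79.7
  A: 0 + 1(269.2) = 269.2
Total out = 442.8 mol/min; y_A = 269.2 / 442.8 = 0.608.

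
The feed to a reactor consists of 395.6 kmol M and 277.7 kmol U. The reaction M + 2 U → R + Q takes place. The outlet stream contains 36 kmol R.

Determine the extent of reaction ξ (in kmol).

ξ = 36 kmol

For R: n = n₀ + 1ξ → 36 = 0 + 1ξ, giving ξ = 36 kmol.
Outlet amounts (n = n₀ + ν ξ):
  M: 395.6 − 1(36) = 359.6
  U: 277.7 − 2(36) = 205.7
  R: 0 + 1(36) = 36
  Q: 0 + 1(36) = 36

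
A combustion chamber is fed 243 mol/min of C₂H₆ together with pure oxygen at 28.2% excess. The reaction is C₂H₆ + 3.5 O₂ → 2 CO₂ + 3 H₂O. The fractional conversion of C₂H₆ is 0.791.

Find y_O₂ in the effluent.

Stoichiometric O₂ = 3.5 × 243 = 850.5 mol/min; O₂ fed = 850.5 × 1.282 = 1090 mol/min.
Fuel reacted = 0.791 × 243 → ξ = 192.2 mol/min.
Outlet (n = n₀ + ν ξ):
  C₂H₆: 243 − 1(192.2) = 50.79
  O₂: 1090 − 3.5(192.2) = 417.6
  CO₂: 0 + 2(192.2) = 384.4
  H₂O: 0 + 3(192.2) = 576.6
Total out = 1429 mol/min; y_O₂ = 417.6 / 1429 = 0.2921.

0.292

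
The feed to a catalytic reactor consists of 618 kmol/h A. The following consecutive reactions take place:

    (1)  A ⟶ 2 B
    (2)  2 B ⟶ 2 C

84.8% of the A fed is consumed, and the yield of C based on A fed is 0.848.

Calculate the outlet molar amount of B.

Conversion of A: A consumed = 1ξ₁ = 0.848 × 618 → ξ₁ = 524.1 kmol/h.
Yield of C: 2ξ₂ / 618 = 0.848 → ξ₂ = 262 kmol/h.
Outlet amounts (n = n₀ + Σ ν·ξ):
  A: 618 − 1(524.1) = 93.94
  B: 0 + 2(524.1) − 2(262) = 524.1
  C: 0 + 2(262) = 524.1

524 kmol/h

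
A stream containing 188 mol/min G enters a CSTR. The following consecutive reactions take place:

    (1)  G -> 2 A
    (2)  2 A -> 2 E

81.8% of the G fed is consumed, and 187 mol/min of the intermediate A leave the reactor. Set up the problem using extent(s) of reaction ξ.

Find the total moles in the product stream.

342 mol/min

Conversion of G: G consumed = 1ξ₁ = 0.818 × 188 → ξ₁ = 153.8 mol/min.
A balance: n_A = 0 + 2ξ₁ − 2ξ₂ = 187 → ξ₂ = (2·153.8 − 187)/2 = 60.28 mol/min.
Outlet amounts (n = n₀ + Σ ν·ξ):
  G: 188 − 1(153.8) = 34.22
  A: 0 + 2(153.8) − 2(60.28) = 187
  E: 0 + 2(60.28) = 120.6
Total out = 34.22 + 187 + 120.6 = 341.8 mol/min.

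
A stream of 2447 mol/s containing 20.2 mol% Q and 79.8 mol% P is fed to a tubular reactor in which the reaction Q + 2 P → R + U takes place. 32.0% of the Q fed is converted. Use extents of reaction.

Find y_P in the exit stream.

Q reacted = 0.32 × 494.3 = 158.2 mol/s; ν_Q = −1, so ξ = 158.2/1 = 158.2 mol/s.
Outlet amounts (n = n₀ + ν ξ):
  Q: 494.3 − 1(158.2) = 336.1
  P: 1953 − 2(158.2) = 1636
  R: 0 + 1(158.2) = 158.2
  U: 0 + 1(158.2) = 158.2
Total out = 2289 mol/s; y_P = 1636 / 2289 = 0.7149.

0.715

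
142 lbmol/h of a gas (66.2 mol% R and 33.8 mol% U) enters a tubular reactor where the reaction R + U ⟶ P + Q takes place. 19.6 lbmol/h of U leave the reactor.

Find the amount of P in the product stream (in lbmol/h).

For U: n = n₀ − 1ξ → 19.6 = 48 − 1ξ, giving ξ = 28.4 lbmol/h.
Outlet amounts (n = n₀ + ν ξ):
  R: 94 − 1(28.4) = 65.61
  U: 48 − 1(28.4) = 19.6
  P: 0 + 1(28.4) = 28.4
  Q: 0 + 1(28.4) = 28.4

28.4 lbmol/h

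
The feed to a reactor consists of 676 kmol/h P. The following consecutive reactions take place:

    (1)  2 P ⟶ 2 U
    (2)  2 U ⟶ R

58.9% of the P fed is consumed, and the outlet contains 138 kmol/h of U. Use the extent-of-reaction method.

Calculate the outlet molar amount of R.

Conversion of P: P consumed = 2ξ₁ = 0.589 × 676 → ξ₁ = 199.1 kmol/h.
U balance: n_U = 0 + 2ξ₁ − 2ξ₂ = 138 → ξ₂ = (2·199.1 − 138)/2 = 130.1 kmol/h.
Outlet amounts (n = n₀ + Σ ν·ξ):
  P: 676 − 2(199.1) = 277.8
  U: 0 + 2(199.1) − 2(130.1) = 138
  R: 0 + 1(130.1) = 130.1

130 kmol/h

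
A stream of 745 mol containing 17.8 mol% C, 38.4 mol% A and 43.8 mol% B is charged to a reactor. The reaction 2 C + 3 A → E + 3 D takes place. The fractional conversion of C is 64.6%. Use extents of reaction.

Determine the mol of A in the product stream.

158 mol

C reacted = 0.646 × 132.6 = 85.67 mol; ν_C = −2, so ξ = 85.67/2 = 42.83 mol.
Outlet amounts (n = n₀ + ν ξ):
  C: 132.6 − 2(42.83) = 46.94
  A: 286.1 − 3(42.83) = 157.6
  E: 0 + 1(42.83) = 42.83
  D: 0 + 3(42.83) = 128.5
  B: 326.3 (inert)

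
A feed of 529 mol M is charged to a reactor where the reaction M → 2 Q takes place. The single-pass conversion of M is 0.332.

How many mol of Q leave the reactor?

M reacted = 0.332 × 529 = 175.6 mol; ν_M = −1, so ξ = 175.6/1 = 175.6 mol.
Outlet amounts (n = n₀ + ν ξ):
  M: 529 − 1(175.6) = 353.4
  Q: 0 + 2(175.6) = 351.3

351 mol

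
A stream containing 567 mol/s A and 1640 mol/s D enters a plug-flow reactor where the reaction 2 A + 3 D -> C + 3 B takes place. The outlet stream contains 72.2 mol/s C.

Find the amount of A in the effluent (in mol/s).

For C: n = n₀ + 1ξ → 72.2 = 0 + 1ξ, giving ξ = 72.2 mol/s.
Outlet amounts (n = n₀ + ν ξ):
  A: 567 − 2(72.2) = 422.6
  D: 1640 − 3(72.2) = 1423
  C: 0 + 1(72.2) = 72.2
  B: 0 + 3(72.2) = 216.6

423 mol/s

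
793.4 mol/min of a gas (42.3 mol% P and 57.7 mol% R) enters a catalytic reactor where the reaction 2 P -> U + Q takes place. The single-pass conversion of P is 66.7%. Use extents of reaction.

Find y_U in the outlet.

0.141

P reacted = 0.667 × 335.6 = 223.9 mol/min; ν_P = −2, so ξ = 223.9/2 = 111.9 mol/min.
Outlet amounts (n = n₀ + ν ξ):
  P: 335.6 − 2(111.9) = 111.8
  U: 0 + 1(111.9) = 111.9
  Q: 0 + 1(111.9) = 111.9
  R: 457.8 (inert)
Total out = 793.4 mol/min; y_U = 111.9 / 793.4 = 0.1411.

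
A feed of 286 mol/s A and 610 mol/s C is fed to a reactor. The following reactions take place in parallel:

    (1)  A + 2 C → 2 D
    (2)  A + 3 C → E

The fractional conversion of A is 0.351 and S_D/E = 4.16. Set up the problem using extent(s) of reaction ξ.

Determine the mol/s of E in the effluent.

Conversion of A: A consumed = 0.351 × 286 = 100.4 mol/s = 1ξ₁ + 1ξ₂.
Selectivity: 2ξ₁ / (1ξ₂) = 4.16 → ξ₁ = 2.08 ξ₂.
Substitute: (1·2.08 + 1) ξ₂ = 100.4 → ξ₂ = 32.59 mol/s, ξ₁ = 67.79 mol/s.
Outlet amounts (n = n₀ + Σ ν·ξ):
  A: 286 − 1(67.79) − 1(32.59) = 185.6
  C: 610 − 2(67.79) − 3(32.59) = 376.6
  D: 0 + 2(67.79) = 135.6
  E: 0 + 1(32.59) = 32.59

32.6 mol/s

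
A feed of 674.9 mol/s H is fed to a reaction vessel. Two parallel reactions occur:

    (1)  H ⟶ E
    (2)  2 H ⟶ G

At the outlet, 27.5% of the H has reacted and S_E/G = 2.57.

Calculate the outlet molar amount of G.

Conversion of H: H consumed = 0.275 × 674.9 = 185.6 mol/s = 1ξ₁ + 2ξ₂.
Selectivity: 1ξ₁ / (1ξ₂) = 2.57 → ξ₁ = 2.57 ξ₂.
Substitute: (1·2.57 + 2) ξ₂ = 185.6 → ξ₂ = 40.61 mol/s, ξ₁ = 104.4 mol/s.
Outlet amounts (n = n₀ + Σ ν·ξ):
  H: 674.9 − 1(104.4) − 2(40.61) = 489.3
  E: 0 + 1(104.4) = 104.4
  G: 0 + 1(40.61) = 40.61

40.6 mol/s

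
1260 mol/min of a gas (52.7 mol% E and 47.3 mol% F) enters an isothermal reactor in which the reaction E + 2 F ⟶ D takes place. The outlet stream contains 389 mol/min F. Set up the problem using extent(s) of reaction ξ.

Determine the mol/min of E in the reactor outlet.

561 mol/min

For F: n = n₀ − 2ξ → 389 = 596 − 2ξ, giving ξ = 103.5 mol/min.
Outlet amounts (n = n₀ + ν ξ):
  E: 664 − 1(103.5) = 560.5
  F: 596 − 2(103.5) = 389
  D: 0 + 1(103.5) = 103.5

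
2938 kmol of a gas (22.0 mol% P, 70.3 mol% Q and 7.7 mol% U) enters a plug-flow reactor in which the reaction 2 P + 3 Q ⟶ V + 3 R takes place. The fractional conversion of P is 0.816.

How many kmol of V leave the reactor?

264 kmol

P reacted = 0.816 × 646.4 = 527.4 kmol; ν_P = −2, so ξ = 527.4/2 = 263.7 kmol.
Outlet amounts (n = n₀ + ν ξ):
  P: 646.4 − 2(263.7) = 118.9
  Q: 2065 − 3(263.7) = 1274
  V: 0 + 1(263.7) = 263.7
  R: 0 + 3(263.7) = 791.1
  U: 226.2 (inert)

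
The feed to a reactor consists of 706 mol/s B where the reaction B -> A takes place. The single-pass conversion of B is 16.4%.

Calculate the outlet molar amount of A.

116 mol/s

B reacted = 0.164 × 706 = 115.8 mol/s; ν_B = −1, so ξ = 115.8/1 = 115.8 mol/s.
Outlet amounts (n = n₀ + ν ξ):
  B: 706 − 1(115.8) = 590.2
  A: 0 + 1(115.8) = 115.8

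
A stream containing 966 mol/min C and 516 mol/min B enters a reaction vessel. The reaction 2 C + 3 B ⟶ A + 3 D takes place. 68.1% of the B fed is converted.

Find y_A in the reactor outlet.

0.0858

B reacted = 0.681 × 516 = 351.4 mol/min; ν_B = −3, so ξ = 351.4/3 = 117.1 mol/min.
Outlet amounts (n = n₀ + ν ξ):
  C: 966 − 2(117.1) = 731.7
  B: 516 − 3(117.1) = 164.6
  A: 0 + 1(117.1) = 117.1
  D: 0 + 3(117.1) = 351.4
Total out = 1365 mol/min; y_A = 117.1 / 1365 = 0.08582.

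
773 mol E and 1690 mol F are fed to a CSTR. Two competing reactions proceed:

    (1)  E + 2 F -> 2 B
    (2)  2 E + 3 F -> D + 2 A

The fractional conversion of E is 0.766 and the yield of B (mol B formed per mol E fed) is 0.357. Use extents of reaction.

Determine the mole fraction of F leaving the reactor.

0.392

Yield of B: 2ξ₁ / 773 = 0.357 → ξ₁ = 138 mol.
Conversion of E: 1ξ₁ + 2ξ₂ = 0.766 × 773 = 592.1 → ξ₂ = 227.1 mol.
Outlet amounts (n = n₀ + Σ ν·ξ):
  E: 773 − 1(138) − 2(227.1) = 180.9
  F: 1690 − 2(138) − 3(227.1) = 732.8
  B: 0 + 2(138) = 276
  D: 0 + 1(227.1) = 227.1
  A: 0 + 2(227.1) = 454.1
Total out = 1871 mol; y_F = 732.8 / 1871 = 0.3917.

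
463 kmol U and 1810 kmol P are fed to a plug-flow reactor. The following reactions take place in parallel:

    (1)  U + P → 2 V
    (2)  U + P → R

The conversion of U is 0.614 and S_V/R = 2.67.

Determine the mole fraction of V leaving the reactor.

Conversion of U: U consumed = 0.614 × 463 = 284.3 kmol = 1ξ₁ + 1ξ₂.
Selectivity: 2ξ₁ / (1ξ₂) = 2.67 → ξ₁ = 1.335 ξ₂.
Substitute: (1·1.335 + 1) ξ₂ = 284.3 → ξ₂ = 121.7 kmol, ξ₁ = 162.5 kmol.
Outlet amounts (n = n₀ + Σ ν·ξ):
  U: 463 − 1(162.5) − 1(121.7) = 178.7
  P: 1810 − 1(162.5) − 1(121.7) = 1526
  V: 0 + 2(162.5) = 325.1
  R: 0 + 1(121.7) = 121.7
Total out = 2151 kmol; y_V = 325.1 / 2151 = 0.1511.

0.151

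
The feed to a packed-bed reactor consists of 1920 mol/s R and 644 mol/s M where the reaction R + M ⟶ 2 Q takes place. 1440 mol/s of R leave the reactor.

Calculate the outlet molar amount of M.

164 mol/s

For R: n = n₀ − 1ξ → 1440 = 1920 − 1ξ, giving ξ = 480 mol/s.
Outlet amounts (n = n₀ + ν ξ):
  R: 1920 − 1(480) = 1440
  M: 644 − 1(480) = 164
  Q: 0 + 2(480) = 960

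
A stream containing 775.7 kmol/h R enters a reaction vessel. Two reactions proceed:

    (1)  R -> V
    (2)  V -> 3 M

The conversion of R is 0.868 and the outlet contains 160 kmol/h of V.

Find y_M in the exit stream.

Conversion of R: R consumed = 1ξ₁ = 0.868 × 775.7 → ξ₁ = 673.3 kmol/h.
V balance: n_V = 0 + 1ξ₁ − 1ξ₂ = 160 → ξ₂ = (1·673.3 − 160)/1 = 513.3 kmol/h.
Outlet amounts (n = n₀ + Σ ν·ξ):
  R: 775.7 − 1(673.3) = 102.4
  V: 0 + 1(673.3) − 1(513.3) = 160
  M: 0 + 3(513.3) = 1540
Total out = 1802 kmol/h; y_M = 1540 / 1802 = 0.8544.

0.854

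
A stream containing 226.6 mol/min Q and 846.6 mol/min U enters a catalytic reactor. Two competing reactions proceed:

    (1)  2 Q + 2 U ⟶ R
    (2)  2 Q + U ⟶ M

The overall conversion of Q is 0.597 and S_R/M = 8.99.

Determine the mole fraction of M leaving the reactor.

0.00772

Conversion of Q: Q consumed = 0.597 × 226.6 = 135.3 mol/min = 2ξ₁ + 2ξ₂.
Selectivity: 1ξ₁ / (1ξ₂) = 8.99 → ξ₁ = 8.99 ξ₂.
Substitute: (2·8.99 + 2) ξ₂ = 135.3 → ξ₂ = 6.771 mol/min, ξ₁ = 60.87 mol/min.
Outlet amounts (n = n₀ + Σ ν·ξ):
  Q: 226.6 − 2(60.87) − 2(6.771) = 91.32
  U: 846.6 − 2(60.87) − 1(6.771) = 718.1
  R: 0 + 1(60.87) = 60.87
  M: 0 + 1(6.771) = 6.771
Total out = 877.1 mol/min; y_M = 6.771 / 877.1 = 0.00772.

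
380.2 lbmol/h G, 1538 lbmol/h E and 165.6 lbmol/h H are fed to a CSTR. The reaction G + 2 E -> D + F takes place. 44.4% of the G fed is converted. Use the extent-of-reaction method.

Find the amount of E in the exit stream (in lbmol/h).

G reacted = 0.444 × 380.2 = 168.8 lbmol/h; ν_G = −1, so ξ = 168.8/1 = 168.8 lbmol/h.
Outlet amounts (n = n₀ + ν ξ):
  G: 380.2 − 1(168.8) = 211.4
  E: 1538 − 2(168.8) = 1200
  D: 0 + 1(168.8) = 168.8
  F: 0 + 1(168.8) = 168.8
  H: 165.6 (inert)

1200 lbmol/h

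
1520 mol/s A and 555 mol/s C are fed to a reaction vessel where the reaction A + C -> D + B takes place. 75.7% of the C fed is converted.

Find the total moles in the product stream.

C reacted = 0.757 × 555 = 420.1 mol/s; ν_C = −1, so ξ = 420.1/1 = 420.1 mol/s.
Outlet amounts (n = n₀ + ν ξ):
  A: 1520 − 1(420.1) = 1100
  C: 555 − 1(420.1) = 134.9
  D: 0 + 1(420.1) = 420.1
  B: 0 + 1(420.1) = 420.1
Total out = 1100 + 134.9 + 420.1 + 420.1 = 2075 mol/s.

2080 mol/s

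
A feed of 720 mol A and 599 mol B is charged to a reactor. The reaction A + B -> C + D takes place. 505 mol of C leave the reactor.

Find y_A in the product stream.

For C: n = n₀ + 1ξ → 505 = 0 + 1ξ, giving ξ = 505 mol.
Outlet amounts (n = n₀ + ν ξ):
  A: 720 − 1(505) = 215
  B: 599 − 1(505) = 94
  C: 0 + 1(505) = 505
  D: 0 + 1(505) = 505
Total out = 1319 mol; y_A = 215 / 1319 = 0.163.

0.163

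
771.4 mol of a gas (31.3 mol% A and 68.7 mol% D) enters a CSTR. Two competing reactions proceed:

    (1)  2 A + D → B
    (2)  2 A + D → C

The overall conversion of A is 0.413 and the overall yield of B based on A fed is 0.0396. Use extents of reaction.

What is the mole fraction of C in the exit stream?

Yield of B: 1ξ₁ / 241.4 = 0.0396 → ξ₁ = 9.561 mol.
Conversion of A: 2ξ₁ + 2ξ₂ = 0.413 × 241.4 = 99.72 → ξ₂ = 40.3 mol.
Outlet amounts (n = n₀ + Σ ν·ξ):
  A: 241.4 − 2(9.561) − 2(40.3) = 141.7
  D: 530 − 1(9.561) − 1(40.3) = 480.1
  B: 0 + 1(9.561) = 9.561
  C: 0 + 1(40.3) = 40.3
Total out = 671.7 mol; y_C = 40.3 / 671.7 = 0.06.

0.06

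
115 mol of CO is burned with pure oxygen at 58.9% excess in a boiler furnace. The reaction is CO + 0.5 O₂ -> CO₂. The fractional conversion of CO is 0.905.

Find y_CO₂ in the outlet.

Stoichiometric O₂ = 0.5 × 115 = 57.5 mol; O₂ fed = 57.5 × 1.589 = 91.37 mol.
Fuel reacted = 0.905 × 115 → ξ = 104.1 mol.
Outlet (n = n₀ + ν ξ):
  CO: 115 − 1(104.1) = 10.92
  O₂: 91.37 − 0.5(104.1) = 39.33
  CO₂: 0 + 1(104.1) = 104.1
Total out = 154.3 mol; y_CO₂ = 104.1 / 154.3 = 0.6744.

0.674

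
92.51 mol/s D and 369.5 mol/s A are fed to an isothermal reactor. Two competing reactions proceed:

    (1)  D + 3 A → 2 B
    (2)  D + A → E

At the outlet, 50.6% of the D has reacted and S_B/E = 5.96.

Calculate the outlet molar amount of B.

70.1 mol/s

Conversion of D: D consumed = 0.506 × 92.51 = 46.81 mol/s = 1ξ₁ + 1ξ₂.
Selectivity: 2ξ₁ / (1ξ₂) = 5.96 → ξ₁ = 2.98 ξ₂.
Substitute: (1·2.98 + 1) ξ₂ = 46.81 → ξ₂ = 11.76 mol/s, ξ₁ = 35.05 mol/s.
Outlet amounts (n = n₀ + Σ ν·ξ):
  D: 92.51 − 1(35.05) − 1(11.76) = 45.7
  A: 369.5 − 3(35.05) − 1(11.76) = 252.6
  B: 0 + 2(35.05) = 70.1
  E: 0 + 1(11.76) = 11.76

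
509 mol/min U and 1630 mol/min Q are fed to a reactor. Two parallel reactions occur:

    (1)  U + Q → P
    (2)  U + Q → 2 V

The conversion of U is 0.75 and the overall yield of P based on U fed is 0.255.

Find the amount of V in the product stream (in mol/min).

Yield of P: 1ξ₁ / 509 = 0.255 → ξ₁ = 129.8 mol/min.
Conversion of U: 1ξ₁ + 1ξ₂ = 0.75 × 509 = 381.8 → ξ₂ = 252 mol/min.
Outlet amounts (n = n₀ + Σ ν·ξ):
  U: 509 − 1(129.8) − 1(252) = 127.2
  Q: 1630 − 1(129.8) − 1(252) = 1248
  P: 0 + 1(129.8) = 129.8
  V: 0 + 2(252) = 503.9

504 mol/min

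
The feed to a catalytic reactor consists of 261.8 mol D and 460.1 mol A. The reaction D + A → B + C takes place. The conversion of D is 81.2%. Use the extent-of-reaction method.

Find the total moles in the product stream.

722 mol

D reacted = 0.812 × 261.8 = 212.6 mol; ν_D = −1, so ξ = 212.6/1 = 212.6 mol.
Outlet amounts (n = n₀ + ν ξ):
  D: 261.8 − 1(212.6) = 49.22
  A: 460.1 − 1(212.6) = 247.5
  B: 0 + 1(212.6) = 212.6
  C: 0 + 1(212.6) = 212.6
Total out = 49.22 + 247.5 + 212.6 + 212.6 = 721.9 mol.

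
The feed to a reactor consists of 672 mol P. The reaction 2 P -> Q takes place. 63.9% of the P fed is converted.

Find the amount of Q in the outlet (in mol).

215 mol

P reacted = 0.639 × 672 = 429.4 mol; ν_P = −2, so ξ = 429.4/2 = 214.7 mol.
Outlet amounts (n = n₀ + ν ξ):
  P: 672 − 2(214.7) = 242.6
  Q: 0 + 1(214.7) = 214.7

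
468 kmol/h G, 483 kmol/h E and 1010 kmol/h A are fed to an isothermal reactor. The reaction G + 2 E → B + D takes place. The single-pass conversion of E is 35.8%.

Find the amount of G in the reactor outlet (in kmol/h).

382 kmol/h

E reacted = 0.358 × 483 = 172.9 kmol/h; ν_E = −2, so ξ = 172.9/2 = 86.46 kmol/h.
Outlet amounts (n = n₀ + ν ξ):
  G: 468 − 1(86.46) = 381.5
  E: 483 − 2(86.46) = 310.1
  B: 0 + 1(86.46) = 86.46
  D: 0 + 1(86.46) = 86.46
  A: 1010 (inert)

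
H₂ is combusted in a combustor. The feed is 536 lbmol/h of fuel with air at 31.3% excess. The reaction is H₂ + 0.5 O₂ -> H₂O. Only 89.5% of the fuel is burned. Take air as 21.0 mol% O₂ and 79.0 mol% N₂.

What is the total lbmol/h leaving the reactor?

Stoichiometric O₂ = 0.5 × 536 = 268 lbmol/h; O₂ fed = 268 × 1.313 = 351.9 lbmol/h.
N₂ fed = 351.9 × 79/21 = 1324 lbmol/h.
Fuel reacted = 0.895 × 536 → ξ = 479.7 lbmol/h.
Outlet (n = n₀ + ν ξ):
  H₂: 536 − 1(479.7) = 56.28
  O₂: 351.9 − 0.5(479.7) = 112
  N₂: 1324 (inert)
  H₂O: 0 + 1(479.7) = 479.7
Total out = 56.28 + 112 + 1324 + 479.7 = 1972 lbmol/h.

1970 lbmol/h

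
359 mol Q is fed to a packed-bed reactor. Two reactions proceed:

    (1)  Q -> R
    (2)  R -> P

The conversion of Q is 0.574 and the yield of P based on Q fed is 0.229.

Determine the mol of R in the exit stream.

Conversion of Q: Q consumed = 1ξ₁ = 0.574 × 359 → ξ₁ = 206.1 mol.
Yield of P: 1ξ₂ / 359 = 0.229 → ξ₂ = 82.21 mol.
Outlet amounts (n = n₀ + Σ ν·ξ):
  Q: 359 − 1(206.1) = 152.9
  R: 0 + 1(206.1) − 1(82.21) = 123.9
  P: 0 + 1(82.21) = 82.21

124 mol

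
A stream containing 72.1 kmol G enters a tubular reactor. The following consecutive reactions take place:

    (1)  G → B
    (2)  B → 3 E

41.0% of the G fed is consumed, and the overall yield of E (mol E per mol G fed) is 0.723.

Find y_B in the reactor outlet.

0.114

Conversion of G: G consumed = 1ξ₁ = 0.41 × 72.1 → ξ₁ = 29.56 kmol.
Yield of E: 3ξ₂ / 72.1 = 0.723 → ξ₂ = 17.38 kmol.
Outlet amounts (n = n₀ + Σ ν·ξ):
  G: 72.1 − 1(29.56) = 42.54
  B: 0 + 1(29.56) − 1(17.38) = 12.18
  E: 0 + 3(17.38) = 52.13
Total out = 106.9 kmol; y_B = 12.18 / 106.9 = 0.114.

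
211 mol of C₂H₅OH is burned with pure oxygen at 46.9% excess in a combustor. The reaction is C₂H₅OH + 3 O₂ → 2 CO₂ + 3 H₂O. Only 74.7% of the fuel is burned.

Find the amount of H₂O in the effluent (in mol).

473 mol

Stoichiometric O₂ = 3 × 211 = 633 mol; O₂ fed = 633 × 1.469 = 929.9 mol.
Fuel reacted = 0.747 × 211 → ξ = 157.6 mol.
Outlet (n = n₀ + ν ξ):
  C₂H₅OH: 211 − 1(157.6) = 53.38
  O₂: 929.9 − 3(157.6) = 457
  CO₂: 0 + 2(157.6) = 315.2
  H₂O: 0 + 3(157.6) = 472.9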